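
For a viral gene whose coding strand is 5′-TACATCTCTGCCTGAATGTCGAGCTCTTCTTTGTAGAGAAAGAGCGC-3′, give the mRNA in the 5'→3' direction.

5'-UACAUCUCUGCCUGAAUGUCGAGCUCUUCUUUGUAGAGAAAGAGCGC-3'

The mRNA is synthesized from the template strand, so it matches the coding strand with T replaced by U.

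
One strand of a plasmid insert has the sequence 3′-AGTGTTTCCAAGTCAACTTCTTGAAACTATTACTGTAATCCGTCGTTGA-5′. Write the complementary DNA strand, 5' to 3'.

The strand is given 3'→5', so its complement runs 5'→3' in the same left-to-right order: pair each base A↔T, G↔C.

5′-TCACAAAGGTTCAGTTGAAGAACTTTGATAATGACATTAGGCAGCAACT-3′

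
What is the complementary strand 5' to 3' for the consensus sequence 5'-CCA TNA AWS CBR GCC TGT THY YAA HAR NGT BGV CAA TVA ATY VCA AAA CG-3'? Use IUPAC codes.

Standard pairs A↔T, G↔C; ambiguity codes pair R↔Y, W↔W, S↔S, B↔V, H↔D, N↔N. Complement (GGTANTTWSGVYCGGACAADRRTTDTYNCAVCBGTTABTTARBGTTTTGC), then reverse for 5'→3'.

5′-CGTTTTGBRATTBATTGBCVACNYTDTTRRDAACAGGCYVGSWTTNATGG-3′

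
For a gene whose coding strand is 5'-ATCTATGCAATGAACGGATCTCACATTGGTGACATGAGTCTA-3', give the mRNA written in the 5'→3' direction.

5'-AUCUAUGCAAUGAACGGAUCUCACAUUGGUGACAUGAGUCUA-3'

mRNA has the coding-strand sequence with U in place of T.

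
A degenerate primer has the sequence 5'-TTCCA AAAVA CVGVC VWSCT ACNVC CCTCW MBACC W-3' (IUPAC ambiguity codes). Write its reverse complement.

Standard pairs A↔T, G↔C; ambiguity codes pair M↔K, W↔W, S↔S, B↔V, N↔N. Complement (AAGGTTTTBTGBCBGBWSGATGNBGGGAGWKVTGGW), then reverse for 5'→3'.

5'-WGGTVKWGAGGGBNGTAGSWBGBCBGTBTTTTGGAA-3'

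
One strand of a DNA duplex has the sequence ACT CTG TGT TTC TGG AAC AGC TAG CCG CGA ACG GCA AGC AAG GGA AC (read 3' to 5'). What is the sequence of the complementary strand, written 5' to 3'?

5'-TGAGACACAAAGACCTTGTCGATCGGCGCTTGCCGTTCGTTCCCTTG-3'

The strand is given 3'→5', so its complement runs 5'→3' in the same left-to-right order: pair each base A↔T, G↔C.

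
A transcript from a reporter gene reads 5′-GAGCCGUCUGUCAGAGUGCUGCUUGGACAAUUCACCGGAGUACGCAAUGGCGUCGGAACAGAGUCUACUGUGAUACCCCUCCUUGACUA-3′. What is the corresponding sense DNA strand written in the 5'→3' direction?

The coding DNA strand has the same 5'→3' sequence as the mRNA with U replaced by T.

5′-GAGCCGTCTGTCAGAGTGCTGCTTGGACAATTCACCGGAGTACGCAATGGCGTCGGAACAGAGTCTACTGTGATACCCCTCCTTGACTA-3′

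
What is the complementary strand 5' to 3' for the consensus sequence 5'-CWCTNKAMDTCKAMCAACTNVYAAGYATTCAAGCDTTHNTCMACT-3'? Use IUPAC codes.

Standard pairs A↔T, G↔C; ambiguity codes pair Y↔R, M↔K, W↔W, D↔H, V↔B, N↔N. Complement (GWGANMTKHAGMTKGTTGANBRTTCRTAAGTTCGHAADNAGKTGA), then reverse for 5'→3'.

5'-AGTKGANDAAHGCTTGAATRCTTRBNAGTTGKTMGAHKTMNAGWG-3'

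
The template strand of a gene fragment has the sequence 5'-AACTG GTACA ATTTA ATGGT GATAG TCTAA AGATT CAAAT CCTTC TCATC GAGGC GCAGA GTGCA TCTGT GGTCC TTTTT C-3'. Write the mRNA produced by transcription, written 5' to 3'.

RNA polymerase reads the template 3'→5' and synthesizes mRNA 5'→3' by base-pairing (A→U, T→A, G↔C). The complement of the template is TTGACCATGTTAAATTACCACTATCAGATTTCTAAGTTTAGGAAGAGTAGCTCCGCGTCTCACGTAGACACCAGGAAAAAG; antiparallel, so 5'→3' the coding strand is GAAAAAGGACCACAGATGCACTCTGCGCCTCGATGAGAAGGATTTGAATCTTTAGACTATCACCATTAAATTGTACCAGTT. Replace T with U for the mRNA.

5'-GAAAAAGGACCACAGAUGCACUCUGCGCCUCGAUGAGAAGGAUUUGAAUCUUUAGACUAUCACCAUUAAAUUGUACCAGUU-3'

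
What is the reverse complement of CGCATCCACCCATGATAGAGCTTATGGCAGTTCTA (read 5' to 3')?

5'-TAGAACTGCCATAAGCTCTATCATGGGTGGATGCG-3'

Reading the sequence 3'→5' and pairing each base (A↔T, G↔C) gives the reverse complement directly.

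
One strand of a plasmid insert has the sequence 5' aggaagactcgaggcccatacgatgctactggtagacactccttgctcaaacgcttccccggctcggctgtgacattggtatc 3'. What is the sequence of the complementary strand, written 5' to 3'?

The complement of AGGAAGACTCGAGGCCCATACGATGCTACTGGTAGACACTCCTTGCTCAAACGCTTCCCCGGCTCGGCTGTGACATTGGTATC is TCCTTCTGAGCTCCGGGTATGCTACGATGACCATCTGTGAGGAACGAGTTTGCGAAGGGGCCGAGCCGACACTGTAACCATAG (A↔T, G↔C). DNA strands are antiparallel, so the complementary strand runs 3'→5'; reversing gives the 5'→3' form.

5'-GATACCAATGTCACAGCCGAGCCGGGGAAGCGTTTGAGCAAGGAGTGTCTACCAGTAGCATCGTATGGGCCTCGAGTCTTCCT-3'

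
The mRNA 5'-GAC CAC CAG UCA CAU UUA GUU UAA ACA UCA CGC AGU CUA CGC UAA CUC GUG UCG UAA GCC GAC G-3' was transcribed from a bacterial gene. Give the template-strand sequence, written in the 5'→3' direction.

5'-CGTCGGCTTACGACACGAGTTAGCGTAGACTGCGTGATGTTTAAACTAAATGTGACTGGTGGTC-3'

Replace U with T to get the coding DNA strand: GACCACCAGTCACATTTAGTTTAAACATCACGCAGTCTACGCTAACTCGTGTCGTAAGCCGACG. The template strand is its reverse complement (complement CTGGTGGTCAGTGTAAATCAAATTTGTAGTGCGTCAGATGCGATTGAGCACAGCATTCGGCTGC, then reverse).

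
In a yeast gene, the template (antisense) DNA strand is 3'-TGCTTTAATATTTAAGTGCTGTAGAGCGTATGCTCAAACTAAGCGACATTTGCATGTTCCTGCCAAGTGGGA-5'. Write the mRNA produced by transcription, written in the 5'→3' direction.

5'-ACGAAAUUAUAAAUUCACGACAUCUCGCAUACGAGUUUGAUUCGCUGUAAACGUACAAGGACGGUUCACCCU-3'

Reading the template 3'→5' as shown, RNA polymerase pairs each base (A→U, T→A, G↔C) to build mRNA 5'→3' directly.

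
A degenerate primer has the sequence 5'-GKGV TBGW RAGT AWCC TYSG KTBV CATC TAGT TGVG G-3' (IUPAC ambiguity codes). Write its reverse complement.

Standard pairs A↔T, G↔C; ambiguity codes pair R↔Y, K↔M, W↔W, S↔S, B↔V. Complement (CMCBAVCWYTCATWGGARSCMAVBGTAGATCAACBCC), then reverse for 5'→3'.

5'-CCBCAACTAGATGBVAMCSRAGGWTACTYWCVABCMC-3'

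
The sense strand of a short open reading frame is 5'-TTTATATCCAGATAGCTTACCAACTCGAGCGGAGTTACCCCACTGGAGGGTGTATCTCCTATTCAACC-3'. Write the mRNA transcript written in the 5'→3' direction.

5'-UUUAUAUCCAGAUAGCUUACCAACUCGAGCGGAGUUACCCCACUGGAGGGUGUAUCUCCUAUUCAACC-3'

mRNA has the coding-strand sequence with U in place of T.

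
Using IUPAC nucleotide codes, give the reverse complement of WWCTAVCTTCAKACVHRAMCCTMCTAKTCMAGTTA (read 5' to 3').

Standard pairs A↔T, G↔C; ambiguity codes pair R↔Y, M↔K, W↔W, H↔D, V↔B. Complement (WWGATBGAAGTMTGBDYTKGGAKGATMAGKTCAAT), then reverse for 5'→3'.

5'-TAACTKGAMTAGKAGGKTYDBGTMTGAAGBTAGWW-3'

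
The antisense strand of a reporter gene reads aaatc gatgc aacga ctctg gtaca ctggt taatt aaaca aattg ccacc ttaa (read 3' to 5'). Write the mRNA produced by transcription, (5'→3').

5′-UUUAGCUACGUUGCUGAGACCAUGUGACCAAUUAAUUUGUUUAACGGUGGAAUU-3′

Reading the template 3'→5' as shown, RNA polymerase pairs each base (A→U, T→A, G↔C) to build mRNA 5'→3' directly.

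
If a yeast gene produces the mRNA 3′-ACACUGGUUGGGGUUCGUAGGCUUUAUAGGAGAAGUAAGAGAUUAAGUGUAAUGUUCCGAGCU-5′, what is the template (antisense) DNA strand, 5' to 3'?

5'-TGTGACCAACCCCAAGCATCCGAAATATCCTCTTCATTCTCTAATTCACATTACAAGGCTCGA-3'

Written 5'→3' the mRNA is UCGAGCCUUGUAAUGUGAAUUAGAGAAUGAAGAGGAUAUUUCGGAUGCUUGGGGUUGGUCACA, so the coding DNA strand is TCGAGCCTTGTAATGTGAATTAGAGAATGAAGAGGATATTTCGGATGCTTGGGGTTGGTCACA. The template is its reverse complement.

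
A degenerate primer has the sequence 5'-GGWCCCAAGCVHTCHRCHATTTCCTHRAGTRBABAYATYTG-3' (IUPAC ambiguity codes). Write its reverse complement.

5′-CARATRTVTVYACTYDAGGAAATDGYDGADBGCTTGGGWCC-3′

Standard pairs A↔T, G↔C; ambiguity codes pair R↔Y, W↔W, B↔V, H↔D. Complement (CCWGGGTTCGBDAGDYGDTAAAGGADYTCAYVTVTRTARAC), then reverse for 5'→3'.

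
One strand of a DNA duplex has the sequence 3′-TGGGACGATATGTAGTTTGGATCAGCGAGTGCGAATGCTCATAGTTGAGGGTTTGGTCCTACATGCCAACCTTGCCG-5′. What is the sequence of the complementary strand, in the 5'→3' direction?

The strand is given 3'→5', so its complement runs 5'→3' in the same left-to-right order: pair each base A↔T, G↔C.

5'-ACCCTGCTATACATCAAACCTAGTCGCTCACGCTTACGAGTATCAACTCCCAAACCAGGATGTACGGTTGGAACGGC-3'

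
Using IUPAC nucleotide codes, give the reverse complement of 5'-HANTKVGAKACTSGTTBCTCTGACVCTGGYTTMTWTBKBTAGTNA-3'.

5'-TNACTAVMVAWAKAARCCAGBGTCAGAGVAACSAGTMTCBMANTD-3'

Standard pairs A↔T, G↔C; ambiguity codes pair Y↔R, M↔K, W↔W, S↔S, B↔V, H↔D, N↔N. Complement (DTNAMBCTMTGASCAAVGAGACTGBGACCRAAKAWAVMVATCANT), then reverse for 5'→3'.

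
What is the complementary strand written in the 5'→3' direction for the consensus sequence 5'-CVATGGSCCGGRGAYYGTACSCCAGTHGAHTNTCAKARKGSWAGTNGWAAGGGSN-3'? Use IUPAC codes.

Standard pairs A↔T, G↔C; ambiguity codes pair R↔Y, K↔M, W↔W, S↔S, H↔D, V↔B, N↔N. Complement (GBTACCSGGCCYCTRRCATGSGGTCADCTDANAGTMTYMCSWTCANCWTTCCCSN), then reverse for 5'→3'.

5'-NSCCCTTWCNACTWSCMYTMTGANADTCDACTGGSGTACRRTCYCCGGSCCATBG-3'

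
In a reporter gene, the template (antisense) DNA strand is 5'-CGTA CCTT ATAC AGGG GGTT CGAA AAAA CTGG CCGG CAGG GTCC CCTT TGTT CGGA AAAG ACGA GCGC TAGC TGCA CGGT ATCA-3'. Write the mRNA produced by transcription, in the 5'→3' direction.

The mRNA has the sequence of the coding strand (reverse complement of the template) with T→U. Reverse complement of CGTACCTTATACAGGGGGTTCGAAAAAACTGGCCGGCAGGGTCCCCTTTGTTCGGAAAAGACGAGCGCTAGCTGCACGGTATCA is TGATACCGTGCAGCTAGCGCTCGTCTTTTCCGAACAAAGGGGACCCTGCCGGCCAGTTTTTTCGAACCCCCTGTATAAGGTACG; then T→U.

5'-UGAUACCGUGCAGCUAGCGCUCGUCUUUUCCGAACAAAGGGGACCCUGCCGGCCAGUUUUUUCGAACCCCCUGUAUAAGGUACG-3'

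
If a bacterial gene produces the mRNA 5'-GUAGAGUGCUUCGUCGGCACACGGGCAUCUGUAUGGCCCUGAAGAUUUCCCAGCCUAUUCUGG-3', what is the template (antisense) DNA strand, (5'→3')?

Replace U with T to get the coding DNA strand: GTAGAGTGCTTCGTCGGCACACGGGCATCTGTATGGCCCTGAAGATTTCCCAGCCTATTCTGG. The template strand is its reverse complement (complement CATCTCACGAAGCAGCCGTGTGCCCGTAGACATACCGGGACTTCTAAAGGGTCGGATAAGACC, then reverse).

5′-CCAGAATAGGCTGGGAAATCTTCAGGGCCATACAGATGCCCGTGTGCCGACGAAGCACTCTAC-3′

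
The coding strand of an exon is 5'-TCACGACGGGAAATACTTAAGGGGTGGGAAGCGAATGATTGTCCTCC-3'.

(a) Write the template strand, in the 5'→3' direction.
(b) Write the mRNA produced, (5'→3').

(a) 5'-GGAGGACAATCATTCGCTTCCCACCCCTTAAGTATTTCCCGTCGTGA-3'
(b) 5'-UCACGACGGGAAAUACUUAAGGGGUGGGAAGCGAAUGAUUGUCCUCC-3'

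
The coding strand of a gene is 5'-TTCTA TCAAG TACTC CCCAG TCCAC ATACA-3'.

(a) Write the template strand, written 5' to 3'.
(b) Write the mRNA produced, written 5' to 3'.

(a) 5′-TGTATGTGGACTGGGGAGTACTTGATAGAA-3′
(b) 5'-UUCUAUCAAGUACUCCCCAGUCCACAUACA-3'

(a) The template strand is the reverse complement of the coding strand: complement AAGATAGTTCATGAGGGGTCAGGTGTATGT, then reverse.
(b) mRNA matches the coding strand with T→U.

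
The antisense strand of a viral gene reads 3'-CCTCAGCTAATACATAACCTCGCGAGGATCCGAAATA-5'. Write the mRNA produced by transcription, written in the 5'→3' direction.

5'-GGAGUCGAUUAUGUAUUGGAGCGCUCCUAGGCUUUAU-3'

Reading the template 3'→5' as shown, RNA polymerase pairs each base (A→U, T→A, G↔C) to build mRNA 5'→3' directly.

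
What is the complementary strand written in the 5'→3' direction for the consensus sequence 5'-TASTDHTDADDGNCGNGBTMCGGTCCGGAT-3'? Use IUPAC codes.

5'-ATCCGGACCGKAVCNCGNCHHTHADHASTA-3'

Standard pairs A↔T, G↔C; ambiguity codes pair M↔K, S↔S, B↔V, D↔H, N↔N. Complement (ATSAHDAHTHHCNGCNCVAKGCCAGGCCTA), then reverse for 5'→3'.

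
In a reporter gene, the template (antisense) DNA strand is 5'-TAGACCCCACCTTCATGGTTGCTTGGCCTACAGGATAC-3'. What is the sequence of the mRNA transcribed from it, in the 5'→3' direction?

The mRNA has the sequence of the coding strand (reverse complement of the template) with T→U. Reverse complement of TAGACCCCACCTTCATGGTTGCTTGGCCTACAGGATAC is GTATCCTGTAGGCCAAGCAACCATGAAGGTGGGGTCTA; then T→U.

5'-GUAUCCUGUAGGCCAAGCAACCAUGAAGGUGGGGUCUA-3'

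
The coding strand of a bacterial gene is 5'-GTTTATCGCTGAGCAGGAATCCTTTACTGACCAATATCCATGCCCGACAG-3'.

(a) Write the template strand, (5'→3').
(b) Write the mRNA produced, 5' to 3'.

(a) 5'-CTGTCGGGCATGGATATTGGTCAGTAAAGGATTCCTGCTCAGCGATAAAC-3'
(b) 5'-GUUUAUCGCUGAGCAGGAAUCCUUUACUGACCAAUAUCCAUGCCCGACAG-3'

(a) The template strand is the reverse complement of the coding strand: complement CAAATAGCGACTCGTCCTTAGGAAATGACTGGTTATAGGTACGGGCTGTC, then reverse.
(b) mRNA matches the coding strand with T→U.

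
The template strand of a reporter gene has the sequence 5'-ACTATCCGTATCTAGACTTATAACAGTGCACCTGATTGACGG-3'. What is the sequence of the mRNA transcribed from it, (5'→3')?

5'-CCGUCAAUCAGGUGCACUGUUAUAAGUCUAGAUACGGAUAGU-3'

The mRNA has the sequence of the coding strand (reverse complement of the template) with T→U. Reverse complement of ACTATCCGTATCTAGACTTATAACAGTGCACCTGATTGACGG is CCGTCAATCAGGTGCACTGTTATAAGTCTAGATACGGATAGT; then T→U.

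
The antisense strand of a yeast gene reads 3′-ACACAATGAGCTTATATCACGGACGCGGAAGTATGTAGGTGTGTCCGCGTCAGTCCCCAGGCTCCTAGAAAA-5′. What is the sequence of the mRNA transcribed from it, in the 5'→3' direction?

5'-UGUGUUACUCGAAUAUAGUGCCUGCGCCUUCAUACAUCCACACAGGCGCAGUCAGGGGUCCGAGGAUCUUUU-3'

Reading the template 3'→5' as shown, RNA polymerase pairs each base (A→U, T→A, G↔C) to build mRNA 5'→3' directly.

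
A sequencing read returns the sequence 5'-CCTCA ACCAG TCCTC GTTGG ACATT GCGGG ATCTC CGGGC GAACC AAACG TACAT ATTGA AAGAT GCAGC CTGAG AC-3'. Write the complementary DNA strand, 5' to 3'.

The complement of CCTCAACCAGTCCTCGTTGGACATTGCGGGATCTCCGGGCGAACCAAACGTACATATTGAAAGATGCAGCCTGAGAC is GGAGTTGGTCAGGAGCAACCTGTAACGCCCTAGAGGCCCGCTTGGTTTGCATGTATAACTTTCTACGTCGGACTCTG (A↔T, G↔C). DNA strands are antiparallel, so the complementary strand runs 3'→5'; reversing gives the 5'→3' form.

5'-GTCTCAGGCTGCATCTTTCAATATGTACGTTTGGTTCGCCCGGAGATCCCGCAATGTCCAACGAGGACTGGTTGAGG-3'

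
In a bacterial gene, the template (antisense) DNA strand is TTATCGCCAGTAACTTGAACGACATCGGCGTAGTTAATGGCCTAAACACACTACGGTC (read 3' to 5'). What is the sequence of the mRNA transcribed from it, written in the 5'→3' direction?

5′-AAUAGCGGUCAUUGAACUUGCUGUAGCCGCAUCAAUUACCGGAUUUGUGUGAUGCCAG-3′

Reading the template 3'→5' as shown, RNA polymerase pairs each base (A→U, T→A, G↔C) to build mRNA 5'→3' directly.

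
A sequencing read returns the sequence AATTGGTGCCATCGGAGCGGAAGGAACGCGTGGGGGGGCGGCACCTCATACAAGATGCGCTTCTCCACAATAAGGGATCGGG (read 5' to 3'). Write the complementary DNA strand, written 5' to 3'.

5'-CCCGATCCCTTATTGTGGAGAAGCGCATCTTGTATGAGGTGCCGCCCCCCCACGCGTTCCTTCCGCTCCGATGGCACCAATT-3'

Pairing A↔T and G↔C gives TTAACCACGGTAGCCTCGCCTTCCTTGCGCACCCCCCCGCCGTGGAGTATGTTCTACGCGAAGAGGTGTTATTCCCTAGCCC, running 3'→5'. Reverse for the 5'→3' convention.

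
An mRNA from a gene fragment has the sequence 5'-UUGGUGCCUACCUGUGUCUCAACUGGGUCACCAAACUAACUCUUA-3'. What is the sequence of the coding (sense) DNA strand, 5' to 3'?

The coding DNA strand has the same 5'→3' sequence as the mRNA with U replaced by T.

5'-TTGGTGCCTACCTGTGTCTCAACTGGGTCACCAAACTAACTCTTA-3'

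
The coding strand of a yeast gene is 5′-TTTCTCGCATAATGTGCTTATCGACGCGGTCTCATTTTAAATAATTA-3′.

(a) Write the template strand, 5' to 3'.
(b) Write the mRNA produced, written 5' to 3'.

(a) The template strand is the reverse complement of the coding strand: complement AAAGAGCGTATTACACGAATAGCTGCGCCAGAGTAAAATTTATTAAT, then reverse.
(b) mRNA matches the coding strand with T→U.

(a) 5'-TAATTATTTAAAATGAGACCGCGTCGATAAGCACATTATGCGAGAAA-3'
(b) 5'-UUUCUCGCAUAAUGUGCUUAUCGACGCGGUCUCAUUUUAAAUAAUUA-3'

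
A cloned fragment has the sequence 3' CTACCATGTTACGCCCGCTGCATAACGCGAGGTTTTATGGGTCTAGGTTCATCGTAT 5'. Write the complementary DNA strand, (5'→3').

5'-GATGGTACAATGCGGGCGACGTATTGCGCTCCAAAATACCCAGATCCAAGTAGCATA-3'

The strand is given 3'→5', so its complement runs 5'→3' in the same left-to-right order: pair each base A↔T, G↔C.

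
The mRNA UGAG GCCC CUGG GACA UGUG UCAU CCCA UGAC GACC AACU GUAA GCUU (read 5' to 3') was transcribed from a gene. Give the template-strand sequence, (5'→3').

Replace U with T to get the coding DNA strand: TGAGGCCCCTGGGACATGTGTCATCCCATGACGACCAACTGTAAGCTT. The template strand is its reverse complement (complement ACTCCGGGGACCCTGTACACAGTAGGGTACTGCTGGTTGACATTCGAA, then reverse).

5'-AAGCTTACAGTTGGTCGTCATGGGATGACACATGTCCCAGGGGCCTCA-3'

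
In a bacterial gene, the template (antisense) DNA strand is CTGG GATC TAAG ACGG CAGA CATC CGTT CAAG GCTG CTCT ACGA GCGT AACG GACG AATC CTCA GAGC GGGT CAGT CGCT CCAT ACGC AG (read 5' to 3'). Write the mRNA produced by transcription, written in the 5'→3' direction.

5'-CUGCGUAUGGAGCGACUGACCCGCUCUGAGGAUUCGUCCGUUACGCUCGUAGAGCAGCCUUGAACGGAUGUCUGCCGUCUUAGAUCCCAG-3'

RNA polymerase reads the template 3'→5' and synthesizes mRNA 5'→3' by base-pairing (A→U, T→A, G↔C). The complement of the template is GACCCTAGATTCTGCCGTCTGTAGGCAAGTTCCGACGAGATGCTCGCATTGCCTGCTTAGGAGTCTCGCCCAGTCAGCGAGGTATGCGTC; antiparallel, so 5'→3' the coding strand is CTGCGTATGGAGCGACTGACCCGCTCTGAGGATTCGTCCGTTACGCTCGTAGAGCAGCCTTGAACGGATGTCTGCCGTCTTAGATCCCAG. Replace T with U for the mRNA.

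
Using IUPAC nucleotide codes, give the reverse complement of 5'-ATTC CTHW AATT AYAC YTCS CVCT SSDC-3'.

5'-GHSSAGBGSGARGTRTAATTWDAGGAAT-3'

Standard pairs A↔T, G↔C; ambiguity codes pair Y↔R, W↔W, S↔S, D↔H, V↔B. Complement (TAAGGADWTTAATRTGRAGSGBGASSHG), then reverse for 5'→3'.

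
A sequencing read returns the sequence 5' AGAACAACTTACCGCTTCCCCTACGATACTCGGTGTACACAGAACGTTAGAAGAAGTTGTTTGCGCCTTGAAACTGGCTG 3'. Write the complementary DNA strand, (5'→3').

5'-CAGCCAGTTTCAAGGCGCAAACAACTTCTTCTAACGTTCTGTGTACACCGAGTATCGTAGGGGAAGCGGTAAGTTGTTCT-3'

The complement of AGAACAACTTACCGCTTCCCCTACGATACTCGGTGTACACAGAACGTTAGAAGAAGTTGTTTGCGCCTTGAAACTGGCTG is TCTTGTTGAATGGCGAAGGGGATGCTATGAGCCACATGTGTCTTGCAATCTTCTTCAACAAACGCGGAACTTTGACCGAC (A↔T, G↔C). DNA strands are antiparallel, so the complementary strand runs 3'→5'; reversing gives the 5'→3' form.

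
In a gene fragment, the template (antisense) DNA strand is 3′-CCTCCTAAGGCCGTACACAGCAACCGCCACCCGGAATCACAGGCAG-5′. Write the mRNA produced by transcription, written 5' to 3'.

5'-GGAGGAUUCCGGCAUGUGUCGUUGGCGGUGGGCCUUAGUGUCCGUC-3'

Reading the template 3'→5' as shown, RNA polymerase pairs each base (A→U, T→A, G↔C) to build mRNA 5'→3' directly.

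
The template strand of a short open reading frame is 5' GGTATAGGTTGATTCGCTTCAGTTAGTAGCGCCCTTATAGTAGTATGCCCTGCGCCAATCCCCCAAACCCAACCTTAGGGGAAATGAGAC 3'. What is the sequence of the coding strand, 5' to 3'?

The coding strand is complementary and antiparallel to the template: take the complement (A↔T, G↔C) and reverse.

5'-GTCTCATTTCCCCTAAGGTTGGGTTTGGGGGATTGGCGCAGGGCATACTACTATAAGGGCGCTACTAACTGAAGCGAATCAACCTATACC-3'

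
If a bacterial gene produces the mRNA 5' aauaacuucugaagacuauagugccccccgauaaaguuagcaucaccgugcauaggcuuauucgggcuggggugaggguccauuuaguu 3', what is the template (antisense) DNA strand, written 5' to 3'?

Replace U with T to get the coding DNA strand: AATAACTTCTGAAGACTATAGTGCCCCCCGATAAAGTTAGCATCACCGTGCATAGGCTTATTCGGGCTGGGGTGAGGGTCCATTTAGTT. The template strand is its reverse complement (complement TTATTGAAGACTTCTGATATCACGGGGGGCTATTTCAATCGTAGTGGCACGTATCCGAATAAGCCCGACCCCACTCCCAGGTAAATCAA, then reverse).

5'-AACTAAATGGACCCTCACCCCAGCCCGAATAAGCCTATGCACGGTGATGCTAACTTTATCGGGGGGCACTATAGTCTTCAGAAGTTATT-3'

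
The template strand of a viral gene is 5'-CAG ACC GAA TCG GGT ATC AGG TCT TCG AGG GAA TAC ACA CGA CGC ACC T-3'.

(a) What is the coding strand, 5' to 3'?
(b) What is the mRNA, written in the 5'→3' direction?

(a) The coding strand is the reverse complement of the template: complement GTCTGGCTTAGCCCATAGTCCAGAAGCTCCCTTATGTGTGCTGCGTGGA, then reverse.
(b) mRNA has the coding-strand sequence with T→U.

(a) 5′-AGGTGCGTCGTGTGTATTCCCTCGAAGACCTGATACCCGATTCGGTCTG-3′
(b) 5'-AGGUGCGUCGUGUGUAUUCCCUCGAAGACCUGAUACCCGAUUCGGUCUG-3'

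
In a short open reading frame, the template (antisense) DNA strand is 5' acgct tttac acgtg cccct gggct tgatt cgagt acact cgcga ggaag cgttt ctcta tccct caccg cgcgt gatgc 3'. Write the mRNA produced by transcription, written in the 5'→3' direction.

The mRNA has the sequence of the coding strand (reverse complement of the template) with T→U. Reverse complement of ACGCTTTTACACGTGCCCCTGGGCTTGATTCGAGTACACTCGCGAGGAAGCGTTTCTCTATCCCTCACCGCGCGTGATGC is GCATCACGCGCGGTGAGGGATAGAGAAACGCTTCCTCGCGAGTGTACTCGAATCAAGCCCAGGGGCACGTGTAAAAGCGT; then T→U.

5′-GCAUCACGCGCGGUGAGGGAUAGAGAAACGCUUCCUCGCGAGUGUACUCGAAUCAAGCCCAGGGGCACGUGUAAAAGCGU-3′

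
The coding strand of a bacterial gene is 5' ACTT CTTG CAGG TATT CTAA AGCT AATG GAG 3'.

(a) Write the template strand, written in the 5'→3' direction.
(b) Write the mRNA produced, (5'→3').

(a) The template strand is the reverse complement of the coding strand: complement TGAAGAACGTCCATAAGATTTCGATTACCTC, then reverse.
(b) mRNA matches the coding strand with T→U.

(a) 5'-CTCCATTAGCTTTAGAATACCTGCAAGAAGT-3'
(b) 5'-ACUUCUUGCAGGUAUUCUAAAGCUAAUGGAG-3'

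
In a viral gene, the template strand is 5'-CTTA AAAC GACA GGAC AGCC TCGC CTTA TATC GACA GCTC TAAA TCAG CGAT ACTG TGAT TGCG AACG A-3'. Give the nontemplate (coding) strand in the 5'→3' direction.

The coding strand is complementary and antiparallel to the template: take the complement (A↔T, G↔C) and reverse.

5'-TCGTTCGCAATCACAGTATCGCTGATTTAGAGCTGTCGATATAAGGCGAGGCTGTCCTGTCGTTTTAAG-3'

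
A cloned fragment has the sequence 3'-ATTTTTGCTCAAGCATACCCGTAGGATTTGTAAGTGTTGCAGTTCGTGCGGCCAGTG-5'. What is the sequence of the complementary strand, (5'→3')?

5′-TAAAAACGAGTTCGTATGGGCATCCTAAACATTCACAACGTCAAGCACGCCGGTCAC-3′

The strand is given 3'→5', so its complement runs 5'→3' in the same left-to-right order: pair each base A↔T, G↔C.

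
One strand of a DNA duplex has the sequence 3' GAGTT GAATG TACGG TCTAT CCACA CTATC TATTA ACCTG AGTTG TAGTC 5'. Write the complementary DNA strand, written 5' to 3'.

5'-CTCAACTTACATGCCAGATAGGTGTGATAGATAATTGGACTCAACATCAG-3'

The strand is given 3'→5', so its complement runs 5'→3' in the same left-to-right order: pair each base A↔T, G↔C.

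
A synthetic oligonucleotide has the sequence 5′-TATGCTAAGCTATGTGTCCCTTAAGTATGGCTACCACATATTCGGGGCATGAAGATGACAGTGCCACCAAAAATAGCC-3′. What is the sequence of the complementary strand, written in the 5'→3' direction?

The complement of TATGCTAAGCTATGTGTCCCTTAAGTATGGCTACCACATATTCGGGGCATGAAGATGACAGTGCCACCAAAAATAGCC is ATACGATTCGATACACAGGGAATTCATACCGATGGTGTATAAGCCCCGTACTTCTACTGTCACGGTGGTTTTTATCGG (A↔T, G↔C). DNA strands are antiparallel, so the complementary strand runs 3'→5'; reversing gives the 5'→3' form.

5′-GGCTATTTTTGGTGGCACTGTCATCTTCATGCCCCGAATATGTGGTAGCCATACTTAAGGGACACATAGCTTAGCATA-3′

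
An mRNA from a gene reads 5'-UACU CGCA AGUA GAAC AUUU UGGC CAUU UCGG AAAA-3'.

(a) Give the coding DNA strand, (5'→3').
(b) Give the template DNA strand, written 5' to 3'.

(a) 5'-TACTCGCAAGTAGAACATTTTGGCCATTTCGGAAAA-3'
(b) 5′-TTTTCCGAAATGGCCAAAATGTTCTACTTGCGAGTA-3′

(a) The coding strand matches the mRNA with U→T.
(b) The template strand is the reverse complement of the coding strand.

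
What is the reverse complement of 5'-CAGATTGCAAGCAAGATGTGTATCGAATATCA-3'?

Reading the sequence 3'→5' and pairing each base (A↔T, G↔C) gives the reverse complement directly.

5′-TGATATTCGATACACATCTTGCTTGCAATCTG-3′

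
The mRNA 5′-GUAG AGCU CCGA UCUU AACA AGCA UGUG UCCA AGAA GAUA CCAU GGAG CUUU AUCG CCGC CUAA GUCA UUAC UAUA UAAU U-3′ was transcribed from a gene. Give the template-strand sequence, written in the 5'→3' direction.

5′-AATTATATAGTAATGACTTAGGCGGCGATAAAGCTCCATGGTATCTTCTTGGACACATGCTTGTTAAGATCGGAGCTCTAC-3′

Replace U with T to get the coding DNA strand: GTAGAGCTCCGATCTTAACAAGCATGTGTCCAAGAAGATACCATGGAGCTTTATCGCCGCCTAAGTCATTACTATATAATT. The template strand is its reverse complement (complement CATCTCGAGGCTAGAATTGTTCGTACACAGGTTCTTCTATGGTACCTCGAAATAGCGGCGGATTCAGTAATGATATATTAA, then reverse).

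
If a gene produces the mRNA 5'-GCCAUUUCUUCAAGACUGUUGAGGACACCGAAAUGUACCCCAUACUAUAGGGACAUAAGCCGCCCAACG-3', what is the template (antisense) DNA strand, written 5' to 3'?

Replace U with T to get the coding DNA strand: GCCATTTCTTCAAGACTGTTGAGGACACCGAAATGTACCCCATACTATAGGGACATAAGCCGCCCAACG. The template strand is its reverse complement (complement CGGTAAAGAAGTTCTGACAACTCCTGTGGCTTTACATGGGGTATGATATCCCTGTATTCGGCGGGTTGC, then reverse).

5′-CGTTGGGCGGCTTATGTCCCTATAGTATGGGGTACATTTCGGTGTCCTCAACAGTCTTGAAGAAATGGC-3′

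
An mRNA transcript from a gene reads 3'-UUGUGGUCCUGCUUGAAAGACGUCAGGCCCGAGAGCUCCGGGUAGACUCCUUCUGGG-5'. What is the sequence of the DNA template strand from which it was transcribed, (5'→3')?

5'-AACACCAGGACGAACTTTCTGCAGTCCGGGCTCTCGAGGCCCATCTGAGGAAGACCC-3'

Written 5'→3' the mRNA is GGGUCUUCCUCAGAUGGGCCUCGAGAGCCCGGACUGCAGAAAGUUCGUCCUGGUGUU, so the coding DNA strand is GGGTCTTCCTCAGATGGGCCTCGAGAGCCCGGACTGCAGAAAGTTCGTCCTGGTGTT. The template is its reverse complement.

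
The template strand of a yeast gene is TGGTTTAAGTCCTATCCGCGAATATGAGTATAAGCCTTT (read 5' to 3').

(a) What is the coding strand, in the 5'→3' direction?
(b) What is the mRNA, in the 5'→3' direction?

(a) The coding strand is the reverse complement of the template: complement ACCAAATTCAGGATAGGCGCTTATACTCATATTCGGAAA, then reverse.
(b) mRNA has the coding-strand sequence with T→U.

(a) 5'-AAAGGCTTATACTCATATTCGCGGATAGGACTTAAACCA-3'
(b) 5'-AAAGGCUUAUACUCAUAUUCGCGGAUAGGACUUAAACCA-3'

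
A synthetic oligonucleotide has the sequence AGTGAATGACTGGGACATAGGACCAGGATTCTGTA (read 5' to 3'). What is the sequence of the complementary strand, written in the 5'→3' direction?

5′-TACAGAATCCTGGTCCTATGTCCCAGTCATTCACT-3′

Pairing A↔T and G↔C gives TCACTTACTGACCCTGTATCCTGGTCCTAAGACAT, running 3'→5'. Reverse for the 5'→3' convention.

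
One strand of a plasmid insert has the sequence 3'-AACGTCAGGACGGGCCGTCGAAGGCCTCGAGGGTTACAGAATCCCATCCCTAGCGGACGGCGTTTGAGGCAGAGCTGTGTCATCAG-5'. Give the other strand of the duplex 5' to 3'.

The strand is given 3'→5', so its complement runs 5'→3' in the same left-to-right order: pair each base A↔T, G↔C.

5′-TTGCAGTCCTGCCCGGCAGCTTCCGGAGCTCCCAATGTCTTAGGGTAGGGATCGCCTGCCGCAAACTCCGTCTCGACACAGTAGTC-3′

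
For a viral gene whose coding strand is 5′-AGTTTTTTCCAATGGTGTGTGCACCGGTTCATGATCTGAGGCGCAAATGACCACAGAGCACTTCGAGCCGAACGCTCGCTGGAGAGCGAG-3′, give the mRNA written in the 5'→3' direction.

mRNA has the coding-strand sequence with U in place of T.

5′-AGUUUUUUCCAAUGGUGUGUGCACCGGUUCAUGAUCUGAGGCGCAAAUGACCACAGAGCACUUCGAGCCGAACGCUCGCUGGAGAGCGAG-3′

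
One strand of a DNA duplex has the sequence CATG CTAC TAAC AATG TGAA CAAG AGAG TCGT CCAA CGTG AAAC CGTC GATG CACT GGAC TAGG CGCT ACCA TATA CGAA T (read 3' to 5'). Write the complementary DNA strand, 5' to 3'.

5'-GTACGATGATTGTTACACTTGTTCTCTCAGCAGGTTGCACTTTGGCAGCTACGTGACCTGATCCGCGATGGTATATGCTTA-3'

The strand is given 3'→5', so its complement runs 5'→3' in the same left-to-right order: pair each base A↔T, G↔C.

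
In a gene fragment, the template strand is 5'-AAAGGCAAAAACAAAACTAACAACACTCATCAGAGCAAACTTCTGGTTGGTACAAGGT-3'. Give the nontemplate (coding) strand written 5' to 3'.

The coding strand is complementary and antiparallel to the template: take the complement (A↔T, G↔C) and reverse.

5'-ACCTTGTACCAACCAGAAGTTTGCTCTGATGAGTGTTGTTAGTTTTGTTTTTGCCTTT-3'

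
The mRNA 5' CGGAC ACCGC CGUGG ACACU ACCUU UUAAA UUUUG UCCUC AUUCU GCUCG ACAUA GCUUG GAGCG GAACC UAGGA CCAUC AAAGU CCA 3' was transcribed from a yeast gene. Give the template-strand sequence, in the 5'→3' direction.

Replace U with T to get the coding DNA strand: CGGACACCGCCGTGGACACTACCTTTTAAATTTTGTCCTCATTCTGCTCGACATAGCTTGGAGCGGAACCTAGGACCATCAAAGTCCA. The template strand is its reverse complement (complement GCCTGTGGCGGCACCTGTGATGGAAAATTTAAAACAGGAGTAAGACGAGCTGTATCGAACCTCGCCTTGGATCCTGGTAGTTTCAGGT, then reverse).

5'-TGGACTTTGATGGTCCTAGGTTCCGCTCCAAGCTATGTCGAGCAGAATGAGGACAAAATTTAAAAGGTAGTGTCCACGGCGGTGTCCG-3'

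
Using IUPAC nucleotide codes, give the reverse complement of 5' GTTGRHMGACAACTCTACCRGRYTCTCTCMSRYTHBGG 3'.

5'-CCVDARYSKGAGAGARYCYGGTAGAGTTGTCKDYCAAC-3'

Standard pairs A↔T, G↔C; ambiguity codes pair R↔Y, M↔K, S↔S, B↔V, H↔D. Complement (CAACYDKCTGTTGAGATGGYCYRAGAGAGKSYRADVCC), then reverse for 5'→3'.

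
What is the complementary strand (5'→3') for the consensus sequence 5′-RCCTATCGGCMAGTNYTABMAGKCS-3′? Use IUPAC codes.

5'-SGMCTKVTARNACTKGCCGATAGGY-3'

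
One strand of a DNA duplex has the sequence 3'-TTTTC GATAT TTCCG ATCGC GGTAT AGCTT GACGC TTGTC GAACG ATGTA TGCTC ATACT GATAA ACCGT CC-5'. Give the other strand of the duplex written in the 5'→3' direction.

5′-AAAAGCTATAAAGGCTAGCGCCATATCGAACTGCGAACAGCTTGCTACATACGAGTATGACTATTTGGCAGG-3′

The strand is given 3'→5', so its complement runs 5'→3' in the same left-to-right order: pair each base A↔T, G↔C.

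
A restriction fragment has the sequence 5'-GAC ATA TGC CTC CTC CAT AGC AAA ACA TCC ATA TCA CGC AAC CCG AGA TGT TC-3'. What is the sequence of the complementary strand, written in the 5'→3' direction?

5'-GAACATCTCGGGTTGCGTGATATGGATGTTTTGCTATGGAGGAGGCATATGTC-3'

Pairing A↔T and G↔C gives CTGTATACGGAGGAGGTATCGTTTTGTAGGTATAGTGCGTTGGGCTCTACAAG, running 3'→5'. Reverse for the 5'→3' convention.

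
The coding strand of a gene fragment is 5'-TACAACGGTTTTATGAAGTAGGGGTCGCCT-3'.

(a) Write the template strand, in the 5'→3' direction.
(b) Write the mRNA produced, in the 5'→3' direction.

(a) The template strand is the reverse complement of the coding strand: complement ATGTTGCCAAAATACTTCATCCCCAGCGGA, then reverse.
(b) mRNA matches the coding strand with T→U.

(a) 5′-AGGCGACCCCTACTTCATAAAACCGTTGTA-3′
(b) 5'-UACAACGGUUUUAUGAAGUAGGGGUCGCCU-3'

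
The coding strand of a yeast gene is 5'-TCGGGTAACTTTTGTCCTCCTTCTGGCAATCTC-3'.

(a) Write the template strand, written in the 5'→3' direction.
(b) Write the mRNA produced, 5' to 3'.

(a) The template strand is the reverse complement of the coding strand: complement AGCCCATTGAAAACAGGAGGAAGACCGTTAGAG, then reverse.
(b) mRNA matches the coding strand with T→U.

(a) 5'-GAGATTGCCAGAAGGAGGACAAAAGTTACCCGA-3'
(b) 5'-UCGGGUAACUUUUGUCCUCCUUCUGGCAAUCUC-3'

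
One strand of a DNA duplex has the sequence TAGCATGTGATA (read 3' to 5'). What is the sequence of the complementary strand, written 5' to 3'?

5'-ATCGTACACTAT-3'

The strand is given 3'→5', so its complement runs 5'→3' in the same left-to-right order: pair each base A↔T, G↔C.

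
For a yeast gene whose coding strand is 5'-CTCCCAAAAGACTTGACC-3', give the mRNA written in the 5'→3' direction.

5'-CUCCCAAAAGACUUGACC-3'

mRNA has the coding-strand sequence with U in place of T.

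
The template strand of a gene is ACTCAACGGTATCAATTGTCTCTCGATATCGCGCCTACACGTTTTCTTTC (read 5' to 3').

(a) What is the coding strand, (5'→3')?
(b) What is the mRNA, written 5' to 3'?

(a) 5'-GAAAGAAAACGTGTAGGCGCGATATCGAGAGACAATTGATACCGTTGAGT-3'
(b) 5'-GAAAGAAAACGUGUAGGCGCGAUAUCGAGAGACAAUUGAUACCGUUGAGU-3'

(a) The coding strand is the reverse complement of the template: complement TGAGTTGCCATAGTTAACAGAGAGCTATAGCGCGGATGTGCAAAAGAAAG, then reverse.
(b) mRNA has the coding-strand sequence with T→U.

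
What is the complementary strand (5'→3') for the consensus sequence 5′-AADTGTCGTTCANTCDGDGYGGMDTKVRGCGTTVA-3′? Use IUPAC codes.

5'-TBAACGCYBMAHKCCRCHCHGANTGAACGACAHTT-3'

Standard pairs A↔T, G↔C; ambiguity codes pair R↔Y, M↔K, D↔H, V↔B, N↔N. Complement (TTHACAGCAAGTNAGHCHCRCCKHAMBYCGCAABT), then reverse for 5'→3'.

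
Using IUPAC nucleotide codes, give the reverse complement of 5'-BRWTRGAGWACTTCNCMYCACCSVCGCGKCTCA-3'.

5'-TGAGMCGCGBSGGTGRKGNGAAGTWCTCYAWYV-3'

Standard pairs A↔T, G↔C; ambiguity codes pair R↔Y, M↔K, W↔W, S↔S, B↔V, N↔N. Complement (VYWAYCTCWTGAAGNGKRGTGGSBGCGCMGAGT), then reverse for 5'→3'.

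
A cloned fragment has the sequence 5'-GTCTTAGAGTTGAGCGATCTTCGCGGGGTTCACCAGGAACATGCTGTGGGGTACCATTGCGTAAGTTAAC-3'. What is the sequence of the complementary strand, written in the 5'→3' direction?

5'-GTTAACTTACGCAATGGTACCCCACAGCATGTTCCTGGTGAACCCCGCGAAGATCGCTCAACTCTAAGAC-3'

Pairing A↔T and G↔C gives CAGAATCTCAACTCGCTAGAAGCGCCCCAAGTGGTCCTTGTACGACACCCCATGGTAACGCATTCAATTG, running 3'→5'. Reverse for the 5'→3' convention.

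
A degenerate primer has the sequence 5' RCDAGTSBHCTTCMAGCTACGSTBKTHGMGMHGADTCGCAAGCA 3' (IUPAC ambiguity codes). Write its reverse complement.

Standard pairs A↔T, G↔C; ambiguity codes pair R↔Y, M↔K, S↔S, B↔V, D↔H. Complement (YGHTCASVDGAAGKTCGATGCSAVMADCKCKDCTHAGCGTTCGT), then reverse for 5'→3'.

5'-TGCTTGCGAHTCDKCKCDAMVASCGTAGCTKGAAGDVSACTHGY-3'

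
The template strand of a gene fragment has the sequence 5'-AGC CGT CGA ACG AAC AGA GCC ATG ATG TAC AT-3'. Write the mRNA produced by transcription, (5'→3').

5'-AUGUACAUCAUGGCUCUGUUCGUUCGACGGCU-3'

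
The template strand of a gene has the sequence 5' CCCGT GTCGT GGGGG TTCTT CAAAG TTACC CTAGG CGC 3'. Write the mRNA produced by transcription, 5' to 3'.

5'-GCGCCUAGGGUAACUUUGAAGAACCCCCACGACACGGG-3'

RNA polymerase reads the template 3'→5' and synthesizes mRNA 5'→3' by base-pairing (A→U, T→A, G↔C). The complement of the template is GGGCACAGCACCCCCAAGAAGTTTCAATGGGATCCGCG; antiparallel, so 5'→3' the coding strand is GCGCCTAGGGTAACTTTGAAGAACCCCCACGACACGGG. Replace T with U for the mRNA.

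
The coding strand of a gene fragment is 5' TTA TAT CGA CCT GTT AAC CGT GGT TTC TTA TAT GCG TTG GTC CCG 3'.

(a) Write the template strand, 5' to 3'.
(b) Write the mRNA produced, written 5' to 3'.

(a) 5'-CGGGACCAACGCATATAAGAAACCACGGTTAACAGGTCGATATAA-3'
(b) 5'-UUAUAUCGACCUGUUAACCGUGGUUUCUUAUAUGCGUUGGUCCCG-3'

(a) The template strand is the reverse complement of the coding strand: complement AATATAGCTGGACAATTGGCACCAAAGAATATACGCAACCAGGGC, then reverse.
(b) mRNA matches the coding strand with T→U.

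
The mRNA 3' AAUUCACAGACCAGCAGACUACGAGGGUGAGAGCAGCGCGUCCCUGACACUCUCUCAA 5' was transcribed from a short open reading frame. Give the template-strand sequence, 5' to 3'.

Written 5'→3' the mRNA is AACUCUCUCACAGUCCCUGCGCGACGAGAGUGGGAGCAUCAGACGACCAGACACUUAA, so the coding DNA strand is AACTCTCTCACAGTCCCTGCGCGACGAGAGTGGGAGCATCAGACGACCAGACACTTAA. The template is its reverse complement.

5'-TTAAGTGTCTGGTCGTCTGATGCTCCCACTCTCGTCGCGCAGGGACTGTGAGAGAGTT-3'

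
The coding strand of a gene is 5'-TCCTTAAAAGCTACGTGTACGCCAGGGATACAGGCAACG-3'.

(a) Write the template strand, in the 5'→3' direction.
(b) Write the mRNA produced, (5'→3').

(a) The template strand is the reverse complement of the coding strand: complement AGGAATTTTCGATGCACATGCGGTCCCTATGTCCGTTGC, then reverse.
(b) mRNA matches the coding strand with T→U.

(a) 5′-CGTTGCCTGTATCCCTGGCGTACACGTAGCTTTTAAGGA-3′
(b) 5'-UCCUUAAAAGCUACGUGUACGCCAGGGAUACAGGCAACG-3'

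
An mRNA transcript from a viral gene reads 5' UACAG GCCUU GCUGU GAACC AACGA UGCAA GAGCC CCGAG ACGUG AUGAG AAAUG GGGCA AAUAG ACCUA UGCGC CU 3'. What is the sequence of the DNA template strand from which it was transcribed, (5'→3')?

Replace U with T to get the coding DNA strand: TACAGGCCTTGCTGTGAACCAACGATGCAAGAGCCCCGAGACGTGATGAGAAATGGGGCAAATAGACCTATGCGCCT. The template strand is its reverse complement (complement ATGTCCGGAACGACACTTGGTTGCTACGTTCTCGGGGCTCTGCACTACTCTTTACCCCGTTTATCTGGATACGCGGA, then reverse).

5'-AGGCGCATAGGTCTATTTGCCCCATTTCTCATCACGTCTCGGGGCTCTTGCATCGTTGGTTCACAGCAAGGCCTGTA-3'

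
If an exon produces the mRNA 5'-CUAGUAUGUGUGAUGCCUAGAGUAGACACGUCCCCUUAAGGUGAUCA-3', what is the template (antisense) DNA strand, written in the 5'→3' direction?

5'-TGATCACCTTAAGGGGACGTGTCTACTCTAGGCATCACACATACTAG-3'

Replace U with T to get the coding DNA strand: CTAGTATGTGTGATGCCTAGAGTAGACACGTCCCCTTAAGGTGATCA. The template strand is its reverse complement (complement GATCATACACACTACGGATCTCATCTGTGCAGGGGAATTCCACTAGT, then reverse).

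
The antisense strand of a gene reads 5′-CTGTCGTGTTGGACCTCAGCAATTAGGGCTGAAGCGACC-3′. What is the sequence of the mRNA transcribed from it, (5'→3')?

RNA polymerase reads the template 3'→5' and synthesizes mRNA 5'→3' by base-pairing (A→U, T→A, G↔C). The complement of the template is GACAGCACAACCTGGAGTCGTTAATCCCGACTTCGCTGG; antiparallel, so 5'→3' the coding strand is GGTCGCTTCAGCCCTAATTGCTGAGGTCCAACACGACAG. Replace T with U for the mRNA.

5′-GGUCGCUUCAGCCCUAAUUGCUGAGGUCCAACACGACAG-3′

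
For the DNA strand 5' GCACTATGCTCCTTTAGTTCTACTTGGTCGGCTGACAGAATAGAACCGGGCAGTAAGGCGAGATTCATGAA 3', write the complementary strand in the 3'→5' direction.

Base-pairing A↔T, G↔C gives the complement. The complementary strand is antiparallel, so paired with a 5'→3' strand it runs 3'→5'.

3'-CGTGATACGAGGAAATCAAGATGAACCAGCCGACTGTCTTATCTTGGCCCGTCATTCCGCTCTAAGTACTT-5'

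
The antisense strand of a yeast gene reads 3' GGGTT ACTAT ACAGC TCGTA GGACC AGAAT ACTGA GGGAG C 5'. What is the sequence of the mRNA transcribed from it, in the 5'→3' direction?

5'-CCCAAUGAUAUGUCGAGCAUCCUGGUCUUAUGACUCCCUCG-3'

Reading the template 3'→5' as shown, RNA polymerase pairs each base (A→U, T→A, G↔C) to build mRNA 5'→3' directly.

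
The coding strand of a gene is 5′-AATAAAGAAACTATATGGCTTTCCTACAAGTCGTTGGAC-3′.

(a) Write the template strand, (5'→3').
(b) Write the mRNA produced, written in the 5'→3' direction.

(a) 5′-GTCCAACGACTTGTAGGAAAGCCATATAGTTTCTTTATT-3′
(b) 5'-AAUAAAGAAACUAUAUGGCUUUCCUACAAGUCGUUGGAC-3'

(a) The template strand is the reverse complement of the coding strand: complement TTATTTCTTTGATATACCGAAAGGATGTTCAGCAACCTG, then reverse.
(b) mRNA matches the coding strand with T→U.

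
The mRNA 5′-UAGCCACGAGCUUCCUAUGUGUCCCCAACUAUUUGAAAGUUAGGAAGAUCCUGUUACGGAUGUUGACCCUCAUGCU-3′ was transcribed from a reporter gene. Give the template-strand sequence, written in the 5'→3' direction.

5'-AGCATGAGGGTCAACATCCGTAACAGGATCTTCCTAACTTTCAAATAGTTGGGGACACATAGGAAGCTCGTGGCTA-3'

Replace U with T to get the coding DNA strand: TAGCCACGAGCTTCCTATGTGTCCCCAACTATTTGAAAGTTAGGAAGATCCTGTTACGGATGTTGACCCTCATGCT. The template strand is its reverse complement (complement ATCGGTGCTCGAAGGATACACAGGGGTTGATAAACTTTCAATCCTTCTAGGACAATGCCTACAACTGGGAGTACGA, then reverse).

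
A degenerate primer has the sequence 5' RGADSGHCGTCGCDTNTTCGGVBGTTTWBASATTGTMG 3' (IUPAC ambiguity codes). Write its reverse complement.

5′-CKACAATSTVWAAACVBCCGAANAHGCGACGDCSHTCY-3′

Standard pairs A↔T, G↔C; ambiguity codes pair R↔Y, M↔K, W↔W, S↔S, B↔V, D↔H, N↔N. Complement (YCTHSCDGCAGCGHANAAGCCBVCAAAWVTSTAACAKC), then reverse for 5'→3'.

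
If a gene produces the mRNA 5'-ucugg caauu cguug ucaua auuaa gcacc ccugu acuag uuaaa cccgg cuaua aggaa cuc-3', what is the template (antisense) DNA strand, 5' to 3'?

5'-GAGTTCCTTATAGCCGGGTTTAACTAGTACAGGGGTGCTTAATTATGACAACGAATTGCCAGA-3'

Replace U with T to get the coding DNA strand: TCTGGCAATTCGTTGTCATAATTAAGCACCCCTGTACTAGTTAAACCCGGCTATAAGGAACTC. The template strand is its reverse complement (complement AGACCGTTAAGCAACAGTATTAATTCGTGGGGACATGATCAATTTGGGCCGATATTCCTTGAG, then reverse).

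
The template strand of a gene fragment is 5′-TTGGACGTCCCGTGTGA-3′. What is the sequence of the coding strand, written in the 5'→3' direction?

The coding strand is complementary and antiparallel to the template: take the complement (A↔T, G↔C) and reverse.

5'-TCACACGGGACGTCCAA-3'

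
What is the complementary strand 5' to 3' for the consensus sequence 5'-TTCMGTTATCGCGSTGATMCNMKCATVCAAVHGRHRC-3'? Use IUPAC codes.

5'-GYDYCDBTTGBATGMKNGKATCASCGCGATAACKGAA-3'

Standard pairs A↔T, G↔C; ambiguity codes pair R↔Y, M↔K, S↔S, H↔D, V↔B, N↔N. Complement (AAGKCAATAGCGCSACTAKGNKMGTABGTTBDCYDYG), then reverse for 5'→3'.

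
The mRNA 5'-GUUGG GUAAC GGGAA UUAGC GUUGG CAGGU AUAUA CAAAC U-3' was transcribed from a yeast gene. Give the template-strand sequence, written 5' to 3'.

Replace U with T to get the coding DNA strand: GTTGGGTAACGGGAATTAGCGTTGGCAGGTATATACAAACT. The template strand is its reverse complement (complement CAACCCATTGCCCTTAATCGCAACCGTCCATATATGTTTGA, then reverse).

5'-AGTTTGTATATACCTGCCAACGCTAATTCCCGTTACCCAAC-3'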